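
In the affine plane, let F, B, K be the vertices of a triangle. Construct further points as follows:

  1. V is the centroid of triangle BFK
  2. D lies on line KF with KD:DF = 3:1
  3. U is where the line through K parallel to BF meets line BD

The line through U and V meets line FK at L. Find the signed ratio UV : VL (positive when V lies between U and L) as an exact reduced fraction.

Assign F = (0, 0), B = (1, 0), K = (0, 1) — the answer is frame-independent, so this choice is without loss of generality.
1. V is the centroid of triangle BFK ⇒ V = (1/3, 1/3)
2. D lies on line KF with KD:DF = 3:1 ⇒ D = (0, 1/4)
3. U is where the line through K parallel to BF meets line BD ⇒ U = (-3, 1)
line UV meets FK at L = (0, 2/5)
V = U + t·(L−U) with t = 10/9, so UV:VL = 10/9:-1/9

UV:VL = -10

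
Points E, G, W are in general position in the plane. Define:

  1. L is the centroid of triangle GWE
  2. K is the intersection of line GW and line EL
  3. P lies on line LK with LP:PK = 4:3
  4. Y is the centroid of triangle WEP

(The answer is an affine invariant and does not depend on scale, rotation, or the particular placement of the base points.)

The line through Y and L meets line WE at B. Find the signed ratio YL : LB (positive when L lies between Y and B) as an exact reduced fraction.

Choose coordinates E = (0, 0), G = (1, 0), W = (0, 1).
1. L is the centroid of triangle GWE ⇒ L = (1/3, 1/3)
2. K is the intersection of line GW and line EL ⇒ K = (1/2, 1/2)
3. P lies on line LK with LP:PK = 4:3 ⇒ P = (3/7, 3/7)
4. Y is the centroid of triangle WEP ⇒ Y = (1/7, 10/21)
line YL meets WE at B = (0, 7/12)
L = Y + t·(B−Y) with t = -4/3, so YL:LB = -4/3:7/3

YL:LB = -4/7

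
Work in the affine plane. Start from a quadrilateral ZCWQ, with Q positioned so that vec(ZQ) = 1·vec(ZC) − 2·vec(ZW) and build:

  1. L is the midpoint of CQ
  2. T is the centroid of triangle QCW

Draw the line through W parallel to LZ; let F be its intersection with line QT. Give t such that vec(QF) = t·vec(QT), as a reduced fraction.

Assign Z = (0, 0), C = (1, 0), W = (0, 1), Q = (1, -2) — the answer is frame-independent, so this choice is without loss of generality.
1. L is the midpoint of CQ ⇒ L = (1, -1)
2. T is the centroid of triangle QCW ⇒ T = (2/3, -1/3)
through W parallel to LZ: direction (-1, 1); meets QT at F = (1/2, 1/2)
F = Q + t·(T−Q) with t = 3/2

t = 3/2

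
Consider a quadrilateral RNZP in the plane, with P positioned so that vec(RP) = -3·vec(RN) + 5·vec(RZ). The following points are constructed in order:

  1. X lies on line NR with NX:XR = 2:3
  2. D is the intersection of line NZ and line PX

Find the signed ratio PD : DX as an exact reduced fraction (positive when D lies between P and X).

PD:DX = 5/2

Assign R = (0, 0), N = (1, 0), Z = (0, 1), P = (-3, 5) — the answer is frame-independent, so this choice is without loss of generality.
1. X lies on line NR with NX:XR = 2:3 ⇒ X = (3/5, 0)
2. D is the intersection of line NZ and line PX ⇒ D = (-3/7, 10/7)
D = P + t·(X−P) with t = 5/7, so PD:DX = t:(1−t) = 5/7:2/7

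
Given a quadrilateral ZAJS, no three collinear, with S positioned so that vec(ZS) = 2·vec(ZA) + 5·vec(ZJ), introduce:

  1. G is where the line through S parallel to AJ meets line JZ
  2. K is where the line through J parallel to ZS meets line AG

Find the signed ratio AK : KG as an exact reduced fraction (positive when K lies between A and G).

AK:KG = 7/12

Work in coordinates with Z = (0, 0), A = (1, 0), J = (0, 1), S = (2, 5).
1. G is where the line through S parallel to AJ meets line JZ ⇒ G = (0, 7)
2. K is where the line through J parallel to ZS meets line AG ⇒ K = (12/19, 49/19)
K = A + t·(G−A) with t = 7/19, so AK:KG = t:(1−t) = 7/19:12/19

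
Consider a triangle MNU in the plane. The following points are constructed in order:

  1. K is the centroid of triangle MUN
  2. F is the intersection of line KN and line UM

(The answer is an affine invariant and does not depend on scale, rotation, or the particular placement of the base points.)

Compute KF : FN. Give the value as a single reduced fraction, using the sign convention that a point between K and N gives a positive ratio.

KF:FN = -1/3

Choose coordinates M = (0, 0), N = (1, 0), U = (0, 1).
1. K is the centroid of triangle MUN ⇒ K = (1/3, 1/3)
2. F is the intersection of line KN and line UM ⇒ F = (0, 1/2)
F = K + t·(N−K) with t = -1/2, so KF:FN = t:(1−t) = -1/2:3/2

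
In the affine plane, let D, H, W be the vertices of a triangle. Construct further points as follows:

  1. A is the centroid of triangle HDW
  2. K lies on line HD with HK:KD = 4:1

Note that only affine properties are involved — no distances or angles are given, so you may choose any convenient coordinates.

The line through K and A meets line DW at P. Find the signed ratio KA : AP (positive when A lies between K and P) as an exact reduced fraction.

Choose coordinates D = (0, 0), H = (1, 0), W = (0, 1).
1. A is the centroid of triangle HDW ⇒ A = (1/3, 1/3)
2. K lies on line HD with HK:KD = 4:1 ⇒ K = (1/5, 0)
line KA meets DW at P = (0, -1/2)
A = K + t·(P−K) with t = -2/3, so KA:AP = -2/3:5/3

KA:AP = -2/5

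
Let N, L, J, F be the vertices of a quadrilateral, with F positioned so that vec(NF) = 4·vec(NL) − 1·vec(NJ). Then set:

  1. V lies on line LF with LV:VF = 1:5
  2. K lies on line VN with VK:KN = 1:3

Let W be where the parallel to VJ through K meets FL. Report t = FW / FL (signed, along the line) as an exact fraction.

Choose coordinates N = (0, 0), L = (1, 0), J = (0, 1), F = (4, -1).
1. V lies on line LF with LV:VF = 1:5 ⇒ V = (3/2, -1/6)
2. K lies on line VN with VK:KN = 1:3 ⇒ K = (9/8, -1/8)
through K parallel to VJ: direction (-3/2, 7/6); meets FL at W = (15/16, 1/48)
W = F + t·(L−F) with t = 49/48

t = 49/48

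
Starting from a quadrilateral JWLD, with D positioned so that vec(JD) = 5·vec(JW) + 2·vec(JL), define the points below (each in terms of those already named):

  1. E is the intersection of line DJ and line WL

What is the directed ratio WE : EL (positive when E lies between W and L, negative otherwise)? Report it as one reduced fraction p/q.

WE:EL = 2/5

Assign J = (0, 0), W = (1, 0), L = (0, 1), D = (5, 2) — the answer is frame-independent, so this choice is without loss of generality.
1. E is the intersection of line DJ and line WL ⇒ E = (5/7, 2/7)
E = W + t·(L−W) with t = 2/7, so WE:EL = t:(1−t) = 2/7:5/7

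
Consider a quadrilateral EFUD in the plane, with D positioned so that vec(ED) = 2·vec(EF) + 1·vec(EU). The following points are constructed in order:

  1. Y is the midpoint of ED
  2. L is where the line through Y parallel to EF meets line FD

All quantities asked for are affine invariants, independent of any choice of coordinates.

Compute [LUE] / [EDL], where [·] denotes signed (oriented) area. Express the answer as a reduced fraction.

Choose coordinates E = (0, 0), F = (1, 0), U = (0, 1), D = (2, 1).
1. Y is the midpoint of ED ⇒ Y = (1, 1/2)
2. L is where the line through Y parallel to EF meets line FD ⇒ L = (3/2, 1/2)
2·[LUE] = 3/2, 2·[EDL] = -1/2
[LUE]:[EDL] = 3/2:-1/2 = -3

[LUE]:[EDL] = -3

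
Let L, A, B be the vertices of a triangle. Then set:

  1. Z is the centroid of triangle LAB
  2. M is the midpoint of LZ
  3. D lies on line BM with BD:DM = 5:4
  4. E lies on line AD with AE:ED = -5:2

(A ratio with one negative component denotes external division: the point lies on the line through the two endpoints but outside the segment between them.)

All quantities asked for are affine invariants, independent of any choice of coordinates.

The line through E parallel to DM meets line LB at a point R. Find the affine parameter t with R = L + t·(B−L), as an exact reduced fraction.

t = -5/3

Assign L = (0, 0), A = (1, 0), B = (0, 1) — the answer is frame-independent, so this choice is without loss of generality.
1. Z is the centroid of triangle LAB ⇒ Z = (1/3, 1/3)
2. M is the midpoint of LZ ⇒ M = (1/6, 1/6)
3. D lies on line BM with BD:DM = 5:4 ⇒ D = (5/54, 29/54)
4. E lies on line AD with AE:ED = -5:2 ⇒ E = (-83/162, 145/162)
through E parallel to DM: direction (2/27, -10/27); meets LB at R = (0, -5/3)
R = L + t·(B−L) with t = -5/3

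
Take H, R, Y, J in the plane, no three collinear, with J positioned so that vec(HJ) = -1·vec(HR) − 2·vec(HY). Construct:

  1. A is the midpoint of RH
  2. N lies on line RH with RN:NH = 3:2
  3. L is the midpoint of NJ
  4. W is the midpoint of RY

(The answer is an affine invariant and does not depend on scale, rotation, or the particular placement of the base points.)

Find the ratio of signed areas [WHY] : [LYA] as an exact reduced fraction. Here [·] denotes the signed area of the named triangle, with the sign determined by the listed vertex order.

Set H = (0, 0), R = (1, 0), Y = (0, 1), J = (-1, -2); any affine frame gives the same invariant.
1. A is the midpoint of RH ⇒ A = (1/2, 0)
2. N lies on line RH with RN:NH = 3:2 ⇒ N = (2/5, 0)
3. L is the midpoint of NJ ⇒ L = (-3/10, -1)
4. W is the midpoint of RY ⇒ W = (1/2, 1/2)
2·[WHY] = -1/2, 2·[LYA] = -13/10
[WHY]:[LYA] = -1/2:-13/10 = 5/13

[WHY]:[LYA] = 5/13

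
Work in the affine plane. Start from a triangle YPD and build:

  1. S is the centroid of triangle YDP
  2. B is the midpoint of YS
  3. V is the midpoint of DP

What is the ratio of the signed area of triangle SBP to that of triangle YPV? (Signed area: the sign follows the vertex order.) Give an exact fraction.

Choose coordinates Y = (0, 0), P = (1, 0), D = (0, 1).
1. S is the centroid of triangle YDP ⇒ S = (1/3, 1/3)
2. B is the midpoint of YS ⇒ B = (1/6, 1/6)
3. V is the midpoint of DP ⇒ V = (1/2, 1/2)
2·[SBP] = 1/6, 2·[YPV] = 1/2
[SBP]:[YPV] = 1/6:1/2 = 1/3

[SBP]:[YPV] = 1/3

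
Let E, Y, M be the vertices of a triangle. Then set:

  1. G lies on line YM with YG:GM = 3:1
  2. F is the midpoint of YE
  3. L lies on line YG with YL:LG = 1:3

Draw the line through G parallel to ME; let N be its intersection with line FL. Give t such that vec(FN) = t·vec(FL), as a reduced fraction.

Work in coordinates with E = (0, 0), Y = (1, 0), M = (0, 1).
1. G lies on line YM with YG:GM = 3:1 ⇒ G = (1/4, 3/4)
2. F is the midpoint of YE ⇒ F = (1/2, 0)
3. L lies on line YG with YL:LG = 1:3 ⇒ L = (13/16, 3/16)
through G parallel to ME: direction (0, -1); meets FL at N = (1/4, -3/20)
N = F + t·(L−F) with t = -4/5

t = -4/5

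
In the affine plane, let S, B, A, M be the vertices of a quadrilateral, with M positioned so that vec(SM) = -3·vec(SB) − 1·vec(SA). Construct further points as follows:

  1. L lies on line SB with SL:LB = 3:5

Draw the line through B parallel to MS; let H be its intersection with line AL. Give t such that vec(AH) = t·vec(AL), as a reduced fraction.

t = 32/27

Choose coordinates S = (0, 0), B = (1, 0), A = (0, 1), M = (-3, -1).
1. L lies on line SB with SL:LB = 3:5 ⇒ L = (3/8, 0)
through B parallel to MS: direction (3, 1); meets AL at H = (4/9, -5/27)
H = A + t·(L−A) with t = 32/27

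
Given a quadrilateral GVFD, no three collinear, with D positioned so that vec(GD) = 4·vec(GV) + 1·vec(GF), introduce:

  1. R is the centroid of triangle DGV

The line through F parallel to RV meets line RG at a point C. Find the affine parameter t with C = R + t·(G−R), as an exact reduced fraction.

Work in coordinates with G = (0, 0), V = (1, 0), F = (0, 1), D = (4, 1).
1. R is the centroid of triangle DGV ⇒ R = (5/3, 1/3)
through F parallel to RV: direction (-2/3, -1/3); meets RG at C = (-10/3, -2/3)
C = R + t·(G−R) with t = 3

t = 3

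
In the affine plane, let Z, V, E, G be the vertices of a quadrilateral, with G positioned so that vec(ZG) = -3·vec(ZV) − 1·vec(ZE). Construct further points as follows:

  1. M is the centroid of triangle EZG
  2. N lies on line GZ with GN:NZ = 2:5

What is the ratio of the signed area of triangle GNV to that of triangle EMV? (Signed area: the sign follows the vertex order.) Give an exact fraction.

Choose coordinates Z = (0, 0), V = (1, 0), E = (0, 1), G = (-3, -1).
1. M is the centroid of triangle EZG ⇒ M = (-1, 0)
2. N lies on line GZ with GN:NZ = 2:5 ⇒ N = (-15/7, -5/7)
2·[GNV] = -2/7, 2·[EMV] = 2
[GNV]:[EMV] = -2/7:2 = -1/7

[GNV]:[EMV] = -1/7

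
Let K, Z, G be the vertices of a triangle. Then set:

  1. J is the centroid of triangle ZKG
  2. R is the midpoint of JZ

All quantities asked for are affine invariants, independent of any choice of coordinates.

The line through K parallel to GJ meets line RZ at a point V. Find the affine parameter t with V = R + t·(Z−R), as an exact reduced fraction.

t = -3

Assign K = (0, 0), Z = (1, 0), G = (0, 1) — the answer is frame-independent, so this choice is without loss of generality.
1. J is the centroid of triangle ZKG ⇒ J = (1/3, 1/3)
2. R is the midpoint of JZ ⇒ R = (2/3, 1/6)
through K parallel to GJ: direction (1/3, -2/3); meets RZ at V = (-1/3, 2/3)
V = R + t·(Z−R) with t = -3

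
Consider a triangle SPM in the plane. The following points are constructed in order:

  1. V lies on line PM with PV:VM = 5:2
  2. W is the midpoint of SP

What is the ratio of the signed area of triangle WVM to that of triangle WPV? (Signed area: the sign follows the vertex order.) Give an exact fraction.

Assign S = (0, 0), P = (1, 0), M = (0, 1) — the answer is frame-independent, so this choice is without loss of generality.
1. V lies on line PM with PV:VM = 5:2 ⇒ V = (2/7, 5/7)
2. W is the midpoint of SP ⇒ W = (1/2, 0)
2·[WVM] = 1/7, 2·[WPV] = 5/14
[WVM]:[WPV] = 1/7:5/14 = 2/5

[WVM]:[WPV] = 2/5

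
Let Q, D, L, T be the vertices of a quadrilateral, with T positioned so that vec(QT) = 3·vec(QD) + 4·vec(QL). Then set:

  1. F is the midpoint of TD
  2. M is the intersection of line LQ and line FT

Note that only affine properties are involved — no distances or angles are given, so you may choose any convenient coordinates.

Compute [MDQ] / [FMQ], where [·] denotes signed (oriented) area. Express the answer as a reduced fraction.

[MDQ]:[FMQ] = -1/2

Choose coordinates Q = (0, 0), D = (1, 0), L = (0, 1), T = (3, 4).
1. F is the midpoint of TD ⇒ F = (2, 2)
2. M is the intersection of line LQ and line FT ⇒ M = (0, -2)
2·[MDQ] = 2, 2·[FMQ] = -4
[MDQ]:[FMQ] = 2:-4 = -1/2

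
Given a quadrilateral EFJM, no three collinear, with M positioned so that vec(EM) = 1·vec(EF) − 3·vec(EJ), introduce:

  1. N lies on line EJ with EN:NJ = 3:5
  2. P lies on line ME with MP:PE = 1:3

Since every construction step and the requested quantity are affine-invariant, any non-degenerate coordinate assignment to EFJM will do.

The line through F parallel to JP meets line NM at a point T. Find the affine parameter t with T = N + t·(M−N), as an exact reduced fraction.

Assign E = (0, 0), F = (1, 0), J = (0, 1), M = (1, -3) — the answer is frame-independent, so this choice is without loss of generality.
1. N lies on line EJ with EN:NJ = 3:5 ⇒ N = (0, 3/8)
2. P lies on line ME with MP:PE = 1:3 ⇒ P = (3/4, -9/4)
through F parallel to JP: direction (3/4, -13/4); meets NM at T = (95/23, -312/23)
T = N + t·(M−N) with t = 95/23

t = 95/23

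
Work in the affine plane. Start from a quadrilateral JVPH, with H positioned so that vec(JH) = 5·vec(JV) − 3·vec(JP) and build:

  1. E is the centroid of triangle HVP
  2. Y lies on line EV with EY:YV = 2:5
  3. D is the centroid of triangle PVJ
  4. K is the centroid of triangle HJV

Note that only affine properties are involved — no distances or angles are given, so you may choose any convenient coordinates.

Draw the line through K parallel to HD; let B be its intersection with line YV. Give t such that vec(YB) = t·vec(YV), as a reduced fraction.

Choose coordinates J = (0, 0), V = (1, 0), P = (0, 1), H = (5, -3).
1. E is the centroid of triangle HVP ⇒ E = (2, -2/3)
2. Y lies on line EV with EY:YV = 2:5 ⇒ Y = (12/7, -10/21)
3. D is the centroid of triangle PVJ ⇒ D = (1/3, 1/3)
4. K is the centroid of triangle HJV ⇒ K = (2, -1)
through K parallel to HD: direction (-14/3, 10/3); meets YV at B = (-5, 4)
B = Y + t·(V−Y) with t = 47/5

t = 47/5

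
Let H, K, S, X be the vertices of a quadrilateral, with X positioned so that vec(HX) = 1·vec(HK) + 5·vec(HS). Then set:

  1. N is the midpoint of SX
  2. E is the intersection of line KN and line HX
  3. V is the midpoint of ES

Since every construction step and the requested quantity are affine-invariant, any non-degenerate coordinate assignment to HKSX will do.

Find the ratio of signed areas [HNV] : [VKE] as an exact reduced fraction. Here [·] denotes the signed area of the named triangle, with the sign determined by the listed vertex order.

Assign H = (0, 0), K = (1, 0), S = (0, 1), X = (1, 5) — the answer is frame-independent, so this choice is without loss of generality.
1. N is the midpoint of SX ⇒ N = (1/2, 3)
2. E is the intersection of line KN and line HX ⇒ E = (6/11, 30/11)
3. V is the midpoint of ES ⇒ V = (3/11, 41/22)
2·[HNV] = 5/44, 2·[VKE] = 25/22
[HNV]:[VKE] = 5/44:25/22 = 1/10

[HNV]:[VKE] = 1/10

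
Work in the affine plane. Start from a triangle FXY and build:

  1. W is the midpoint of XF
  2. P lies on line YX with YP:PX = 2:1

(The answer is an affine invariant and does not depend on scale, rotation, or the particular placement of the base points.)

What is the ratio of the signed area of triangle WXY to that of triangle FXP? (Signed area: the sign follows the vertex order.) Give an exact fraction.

[WXY]:[FXP] = 3/2

Choose coordinates F = (0, 0), X = (1, 0), Y = (0, 1).
1. W is the midpoint of XF ⇒ W = (1/2, 0)
2. P lies on line YX with YP:PX = 2:1 ⇒ P = (2/3, 1/3)
2·[WXY] = 1/2, 2·[FXP] = 1/3
[WXY]:[FXP] = 1/2:1/3 = 3/2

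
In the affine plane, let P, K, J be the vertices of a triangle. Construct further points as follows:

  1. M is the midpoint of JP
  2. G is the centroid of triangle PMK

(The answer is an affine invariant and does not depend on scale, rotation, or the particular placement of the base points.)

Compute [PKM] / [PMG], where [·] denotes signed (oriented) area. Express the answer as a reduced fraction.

Choose coordinates P = (0, 0), K = (1, 0), J = (0, 1).
1. M is the midpoint of JP ⇒ M = (0, 1/2)
2. G is the centroid of triangle PMK ⇒ G = (1/3, 1/6)
2·[PKM] = 1/2, 2·[PMG] = -1/6
[PKM]:[PMG] = 1/2:-1/6 = -3

[PKM]:[PMG] = -3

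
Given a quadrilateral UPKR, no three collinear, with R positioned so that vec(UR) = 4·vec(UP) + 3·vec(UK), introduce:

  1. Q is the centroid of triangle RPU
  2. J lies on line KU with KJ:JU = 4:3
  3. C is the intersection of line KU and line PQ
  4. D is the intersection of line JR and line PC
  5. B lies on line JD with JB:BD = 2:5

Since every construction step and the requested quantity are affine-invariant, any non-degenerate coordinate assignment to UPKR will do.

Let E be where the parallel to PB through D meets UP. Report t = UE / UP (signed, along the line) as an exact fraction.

Assign U = (0, 0), P = (1, 0), K = (0, 1), R = (4, 3) — the answer is frame-independent, so this choice is without loss of generality.
1. Q is the centroid of triangle RPU ⇒ Q = (5/3, 1)
2. J lies on line KU with KJ:JU = 4:3 ⇒ J = (0, 3/7)
3. C is the intersection of line KU and line PQ ⇒ C = (0, -3/2)
4. D is the intersection of line JR and line PC ⇒ D = (9/4, 15/8)
5. B lies on line JD with JB:BD = 2:5 ⇒ B = (9/14, 165/196)
through D parallel to PB: direction (-5/14, 165/196); meets UP at E = (67/22, 0)
E = U + t·(P−U) with t = 67/22

t = 67/22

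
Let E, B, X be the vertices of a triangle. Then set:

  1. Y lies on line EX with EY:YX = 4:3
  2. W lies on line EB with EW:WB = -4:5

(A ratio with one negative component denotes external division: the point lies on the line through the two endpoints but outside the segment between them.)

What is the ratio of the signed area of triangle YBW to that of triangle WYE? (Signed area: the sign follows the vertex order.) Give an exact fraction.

[YBW]:[WYE] = 5/4

Assign E = (0, 0), B = (1, 0), X = (0, 1) — the answer is frame-independent, so this choice is without loss of generality.
1. Y lies on line EX with EY:YX = 4:3 ⇒ Y = (0, 4/7)
2. W lies on line EB with EW:WB = -4:5 ⇒ W = (-4, 0)
2·[YBW] = -20/7, 2·[WYE] = -16/7
[YBW]:[WYE] = -20/7:-16/7 = 5/4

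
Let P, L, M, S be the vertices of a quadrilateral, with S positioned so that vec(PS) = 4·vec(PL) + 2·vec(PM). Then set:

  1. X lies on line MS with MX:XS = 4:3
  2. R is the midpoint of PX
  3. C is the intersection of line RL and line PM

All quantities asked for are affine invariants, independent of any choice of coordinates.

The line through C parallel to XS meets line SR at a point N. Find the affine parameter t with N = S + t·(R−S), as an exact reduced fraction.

Assign P = (0, 0), L = (1, 0), M = (0, 1), S = (4, 2) — the answer is frame-independent, so this choice is without loss of generality.
1. X lies on line MS with MX:XS = 4:3 ⇒ X = (16/7, 11/7)
2. R is the midpoint of PX ⇒ R = (8/7, 11/14)
3. C is the intersection of line RL and line PM ⇒ C = (0, -11/2)
through C parallel to XS: direction (12/7, 3/7); meets SR at N = (-232/7, -193/14)
N = S + t·(R−S) with t = 13

t = 13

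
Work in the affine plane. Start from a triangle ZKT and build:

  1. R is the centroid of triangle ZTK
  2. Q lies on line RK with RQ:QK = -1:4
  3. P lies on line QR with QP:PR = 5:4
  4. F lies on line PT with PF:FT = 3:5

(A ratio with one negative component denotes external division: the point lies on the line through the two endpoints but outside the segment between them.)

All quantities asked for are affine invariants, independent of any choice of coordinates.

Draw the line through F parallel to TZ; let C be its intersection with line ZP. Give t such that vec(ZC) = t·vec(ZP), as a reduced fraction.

t = 5/8

Set Z = (0, 0), K = (1, 0), T = (0, 1); any affine frame gives the same invariant.
1. R is the centroid of triangle ZTK ⇒ R = (1/3, 1/3)
2. Q lies on line RK with RQ:QK = -1:4 ⇒ Q = (1/9, 4/9)
3. P lies on line QR with QP:PR = 5:4 ⇒ P = (19/81, 31/81)
4. F lies on line PT with PF:FT = 3:5 ⇒ F = (95/648, 199/324)
through F parallel to TZ: direction (0, -1); meets ZP at C = (95/648, 155/648)
C = Z + t·(P−Z) with t = 5/8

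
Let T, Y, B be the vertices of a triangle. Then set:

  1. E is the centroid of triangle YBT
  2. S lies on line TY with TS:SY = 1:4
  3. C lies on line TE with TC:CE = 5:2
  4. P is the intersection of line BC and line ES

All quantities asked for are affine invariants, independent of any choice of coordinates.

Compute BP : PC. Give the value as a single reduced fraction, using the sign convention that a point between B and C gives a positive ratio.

Assign T = (0, 0), Y = (1, 0), B = (0, 1) — the answer is frame-independent, so this choice is without loss of generality.
1. E is the centroid of triangle YBT ⇒ E = (1/3, 1/3)
2. S lies on line TY with TS:SY = 1:4 ⇒ S = (1/5, 0)
3. C lies on line TE with TC:CE = 5:2 ⇒ C = (5/21, 5/21)
4. P is the intersection of line BC and line ES ⇒ P = (5/19, 3/19)
P = B + t·(C−B) with t = 21/19, so BP:PC = t:(1−t) = 21/19:-2/19

BP:PC = -21/2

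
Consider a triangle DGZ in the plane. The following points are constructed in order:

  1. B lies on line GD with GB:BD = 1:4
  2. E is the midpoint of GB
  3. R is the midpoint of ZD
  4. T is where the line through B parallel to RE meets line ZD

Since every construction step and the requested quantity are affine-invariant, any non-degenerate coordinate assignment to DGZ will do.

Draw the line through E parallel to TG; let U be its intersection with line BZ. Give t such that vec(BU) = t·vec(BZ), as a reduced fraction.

t = 2/29

Choose coordinates D = (0, 0), G = (1, 0), Z = (0, 1).
1. B lies on line GD with GB:BD = 1:4 ⇒ B = (4/5, 0)
2. E is the midpoint of GB ⇒ E = (9/10, 0)
3. R is the midpoint of ZD ⇒ R = (0, 1/2)
4. T is where the line through B parallel to RE meets line ZD ⇒ T = (0, 4/9)
through E parallel to TG: direction (1, -4/9); meets BZ at U = (108/145, 2/29)
U = B + t·(Z−B) with t = 2/29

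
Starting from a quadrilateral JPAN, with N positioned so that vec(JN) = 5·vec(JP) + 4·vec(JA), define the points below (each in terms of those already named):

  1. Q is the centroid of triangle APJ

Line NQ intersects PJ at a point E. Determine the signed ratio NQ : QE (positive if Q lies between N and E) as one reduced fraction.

NQ:QE = 11

Set J = (0, 0), P = (1, 0), A = (0, 1), N = (5, 4); any affine frame gives the same invariant.
1. Q is the centroid of triangle APJ ⇒ Q = (1/3, 1/3)
line NQ meets PJ at E = (-1/11, 0)
Q = N + t·(E−N) with t = 11/12, so NQ:QE = 11/12:1/12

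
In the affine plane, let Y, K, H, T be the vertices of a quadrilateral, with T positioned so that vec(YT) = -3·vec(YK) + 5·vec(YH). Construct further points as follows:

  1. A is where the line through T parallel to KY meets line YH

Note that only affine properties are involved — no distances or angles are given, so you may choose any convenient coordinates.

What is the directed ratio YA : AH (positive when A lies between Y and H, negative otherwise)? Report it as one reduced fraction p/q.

Assign Y = (0, 0), K = (1, 0), H = (0, 1), T = (-3, 5) — the answer is frame-independent, so this choice is without loss of generality.
1. A is where the line through T parallel to KY meets line YH ⇒ A = (0, 5)
A = Y + t·(H−Y) with t = 5, so YA:AH = t:(1−t) = 5:-4

YA:AH = -5/4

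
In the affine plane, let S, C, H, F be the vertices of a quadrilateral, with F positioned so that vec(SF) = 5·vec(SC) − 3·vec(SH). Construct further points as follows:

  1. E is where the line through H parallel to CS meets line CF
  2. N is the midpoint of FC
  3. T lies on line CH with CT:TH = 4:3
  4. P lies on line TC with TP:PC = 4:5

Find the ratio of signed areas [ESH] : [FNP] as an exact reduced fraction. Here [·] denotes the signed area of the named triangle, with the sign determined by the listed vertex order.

Set S = (0, 0), C = (1, 0), H = (0, 1), F = (5, -3); any affine frame gives the same invariant.
1. E is where the line through H parallel to CS meets line CF ⇒ E = (-1/3, 1)
2. N is the midpoint of FC ⇒ N = (3, -3/2)
3. T lies on line CH with CT:TH = 4:3 ⇒ T = (3/7, 4/7)
4. P lies on line TC with TP:PC = 4:5 ⇒ P = (43/63, 20/63)
2·[ESH] = 1/3, 2·[FNP] = -10/63
[ESH]:[FNP] = 1/3:-10/63 = -21/10

[ESH]:[FNP] = -21/10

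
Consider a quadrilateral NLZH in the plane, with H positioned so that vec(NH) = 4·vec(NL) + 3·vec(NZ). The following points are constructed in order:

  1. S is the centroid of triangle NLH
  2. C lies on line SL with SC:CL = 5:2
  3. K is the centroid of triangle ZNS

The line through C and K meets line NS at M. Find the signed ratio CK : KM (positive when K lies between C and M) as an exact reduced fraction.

CK:KM = -16/7

Assign N = (0, 0), L = (1, 0), Z = (0, 1), H = (4, 3) — the answer is frame-independent, so this choice is without loss of generality.
1. S is the centroid of triangle NLH ⇒ S = (5/3, 1)
2. C lies on line SL with SC:CL = 5:2 ⇒ C = (25/21, 2/7)
3. K is the centroid of triangle ZNS ⇒ K = (5/9, 2/3)
line CK meets NS at M = (5/6, 1/2)
K = C + t·(M−C) with t = 16/9, so CK:KM = 16/9:-7/9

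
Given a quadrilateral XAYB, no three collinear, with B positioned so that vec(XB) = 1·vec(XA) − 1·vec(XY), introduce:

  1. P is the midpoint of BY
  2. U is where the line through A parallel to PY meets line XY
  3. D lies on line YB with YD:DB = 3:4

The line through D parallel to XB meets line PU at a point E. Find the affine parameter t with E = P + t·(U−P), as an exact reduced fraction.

t = 1/21

Assign X = (0, 0), A = (1, 0), Y = (0, 1), B = (1, -1) — the answer is frame-independent, so this choice is without loss of generality.
1. P is the midpoint of BY ⇒ P = (1/2, 0)
2. U is where the line through A parallel to PY meets line XY ⇒ U = (0, 2)
3. D lies on line YB with YD:DB = 3:4 ⇒ D = (3/7, 1/7)
through D parallel to XB: direction (1, -1); meets PU at E = (10/21, 2/21)
E = P + t·(U−P) with t = 1/21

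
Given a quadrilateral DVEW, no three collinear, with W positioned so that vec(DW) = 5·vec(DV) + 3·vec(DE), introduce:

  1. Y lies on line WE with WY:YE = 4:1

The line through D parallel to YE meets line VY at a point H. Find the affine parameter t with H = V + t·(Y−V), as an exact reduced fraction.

t = 2/7

Set D = (0, 0), V = (1, 0), E = (0, 1), W = (5, 3); any affine frame gives the same invariant.
1. Y lies on line WE with WY:YE = 4:1 ⇒ Y = (1, 7/5)
through D parallel to YE: direction (-1, -2/5); meets VY at H = (1, 2/5)
H = V + t·(Y−V) with t = 2/7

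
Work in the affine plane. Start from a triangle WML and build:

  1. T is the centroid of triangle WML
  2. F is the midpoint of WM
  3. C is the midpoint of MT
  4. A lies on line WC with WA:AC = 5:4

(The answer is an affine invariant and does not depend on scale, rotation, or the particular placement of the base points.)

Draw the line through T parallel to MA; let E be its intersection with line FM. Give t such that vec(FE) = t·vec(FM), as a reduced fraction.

Work in coordinates with W = (0, 0), M = (1, 0), L = (0, 1).
1. T is the centroid of triangle WML ⇒ T = (1/3, 1/3)
2. F is the midpoint of WM ⇒ F = (1/2, 0)
3. C is the midpoint of MT ⇒ C = (2/3, 1/6)
4. A lies on line WC with WA:AC = 5:4 ⇒ A = (10/27, 5/54)
through T parallel to MA: direction (-17/27, 5/54); meets FM at E = (13/5, 0)
E = F + t·(M−F) with t = 21/5

t = 21/5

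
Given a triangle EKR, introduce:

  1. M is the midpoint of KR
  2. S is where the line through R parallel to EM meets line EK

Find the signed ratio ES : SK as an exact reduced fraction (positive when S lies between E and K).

ES:SK = -1/2

Set E = (0, 0), K = (1, 0), R = (0, 1); any affine frame gives the same invariant.
1. M is the midpoint of KR ⇒ M = (1/2, 1/2)
2. S is where the line through R parallel to EM meets line EK ⇒ S = (-1, 0)
S = E + t·(K−E) with t = -1, so ES:SK = t:(1−t) = -1:2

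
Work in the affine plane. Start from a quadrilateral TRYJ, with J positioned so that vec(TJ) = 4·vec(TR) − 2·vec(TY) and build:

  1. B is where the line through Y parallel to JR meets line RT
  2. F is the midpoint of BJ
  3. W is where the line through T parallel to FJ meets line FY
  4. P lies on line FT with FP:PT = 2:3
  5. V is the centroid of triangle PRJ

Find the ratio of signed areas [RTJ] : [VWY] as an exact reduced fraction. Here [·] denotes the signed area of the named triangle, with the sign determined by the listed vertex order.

Choose coordinates T = (0, 0), R = (1, 0), Y = (0, 1), J = (4, -2).
1. B is where the line through Y parallel to JR meets line RT ⇒ B = (3/2, 0)
2. F is the midpoint of BJ ⇒ F = (11/4, -1)
3. W is where the line through T parallel to FJ meets line FY ⇒ W = (-55/4, 11)
4. P lies on line FT with FP:PT = 2:3 ⇒ P = (33/20, -3/5)
5. V is the centroid of triangle PRJ ⇒ V = (133/60, -13/15)
2·[RTJ] = 2, 2·[VWY] = -7/2
[RTJ]:[VWY] = 2:-7/2 = -4/7

[RTJ]:[VWY] = -4/7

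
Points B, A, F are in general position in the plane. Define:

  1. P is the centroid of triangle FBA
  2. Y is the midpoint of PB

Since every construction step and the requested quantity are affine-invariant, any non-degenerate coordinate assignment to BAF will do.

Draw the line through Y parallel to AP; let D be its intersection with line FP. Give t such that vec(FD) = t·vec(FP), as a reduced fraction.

t = 3/2

Choose coordinates B = (0, 0), A = (1, 0), F = (0, 1).
1. P is the centroid of triangle FBA ⇒ P = (1/3, 1/3)
2. Y is the midpoint of PB ⇒ Y = (1/6, 1/6)
through Y parallel to AP: direction (-2/3, 1/3); meets FP at D = (1/2, 0)
D = F + t·(P−F) with t = 3/2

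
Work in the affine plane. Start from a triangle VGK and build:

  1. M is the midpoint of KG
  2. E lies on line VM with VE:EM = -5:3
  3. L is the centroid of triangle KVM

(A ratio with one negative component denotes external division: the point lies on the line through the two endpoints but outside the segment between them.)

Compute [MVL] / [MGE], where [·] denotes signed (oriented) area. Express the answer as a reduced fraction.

Work in coordinates with V = (0, 0), G = (1, 0), K = (0, 1).
1. M is the midpoint of KG ⇒ M = (1/2, 1/2)
2. E lies on line VM with VE:EM = -5:3 ⇒ E = (5/4, 5/4)
3. L is the centroid of triangle KVM ⇒ L = (1/6, 1/2)
2·[MVL] = -1/6, 2·[MGE] = 3/4
[MVL]:[MGE] = -1/6:3/4 = -2/9

[MVL]:[MGE] = -2/9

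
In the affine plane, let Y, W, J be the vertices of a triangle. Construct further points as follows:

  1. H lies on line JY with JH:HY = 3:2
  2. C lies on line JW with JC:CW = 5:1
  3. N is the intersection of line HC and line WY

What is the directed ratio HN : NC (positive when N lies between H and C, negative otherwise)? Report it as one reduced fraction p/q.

HN:NC = -12/5

Set Y = (0, 0), W = (1, 0), J = (0, 1); any affine frame gives the same invariant.
1. H lies on line JY with JH:HY = 3:2 ⇒ H = (0, 2/5)
2. C lies on line JW with JC:CW = 5:1 ⇒ C = (5/6, 1/6)
3. N is the intersection of line HC and line WY ⇒ N = (10/7, 0)
N = H + t·(C−H) with t = 12/7, so HN:NC = t:(1−t) = 12/7:-5/7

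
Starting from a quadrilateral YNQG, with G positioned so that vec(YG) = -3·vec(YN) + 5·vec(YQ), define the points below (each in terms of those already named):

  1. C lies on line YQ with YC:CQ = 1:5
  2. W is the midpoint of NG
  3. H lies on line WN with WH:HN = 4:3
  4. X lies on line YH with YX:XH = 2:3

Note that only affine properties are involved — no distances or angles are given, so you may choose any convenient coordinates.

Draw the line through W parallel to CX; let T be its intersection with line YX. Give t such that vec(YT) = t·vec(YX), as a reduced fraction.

t = 85/2

Set Y = (0, 0), N = (1, 0), Q = (0, 1), G = (-3, 5); any affine frame gives the same invariant.
1. C lies on line YQ with YC:CQ = 1:5 ⇒ C = (0, 1/6)
2. W is the midpoint of NG ⇒ W = (-1, 5/2)
3. H lies on line WN with WH:HN = 4:3 ⇒ H = (1/7, 15/14)
4. X lies on line YH with YX:XH = 2:3 ⇒ X = (2/35, 3/7)
through W parallel to CX: direction (2/35, 11/42); meets YX at T = (17/7, 255/14)
T = Y + t·(X−Y) with t = 85/2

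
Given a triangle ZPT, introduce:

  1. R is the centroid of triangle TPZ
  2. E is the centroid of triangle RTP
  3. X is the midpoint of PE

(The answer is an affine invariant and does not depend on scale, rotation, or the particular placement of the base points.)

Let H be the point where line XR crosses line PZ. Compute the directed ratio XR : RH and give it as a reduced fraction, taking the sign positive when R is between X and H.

Work in coordinates with Z = (0, 0), P = (1, 0), T = (0, 1).
1. R is the centroid of triangle TPZ ⇒ R = (1/3, 1/3)
2. E is the centroid of triangle RTP ⇒ E = (4/9, 4/9)
3. X is the midpoint of PE ⇒ X = (13/18, 2/9)
line XR meets PZ at H = (3/2, 0)
R = X + t·(H−X) with t = -1/2, so XR:RH = -1/2:3/2

XR:RH = -1/3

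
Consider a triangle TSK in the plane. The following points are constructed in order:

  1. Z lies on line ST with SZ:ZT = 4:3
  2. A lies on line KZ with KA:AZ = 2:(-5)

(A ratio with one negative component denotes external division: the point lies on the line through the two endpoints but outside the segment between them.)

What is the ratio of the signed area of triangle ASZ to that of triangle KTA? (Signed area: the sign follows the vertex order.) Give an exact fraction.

Assign T = (0, 0), S = (1, 0), K = (0, 1) — the answer is frame-independent, so this choice is without loss of generality.
1. Z lies on line ST with SZ:ZT = 4:3 ⇒ Z = (3/7, 0)
2. A lies on line KZ with KA:AZ = 2:(-5) ⇒ A = (-2/7, 5/3)
2·[ASZ] = -20/21, 2·[KTA] = -2/7
[ASZ]:[KTA] = -20/21:-2/7 = 10/3

[ASZ]:[KTA] = 10/3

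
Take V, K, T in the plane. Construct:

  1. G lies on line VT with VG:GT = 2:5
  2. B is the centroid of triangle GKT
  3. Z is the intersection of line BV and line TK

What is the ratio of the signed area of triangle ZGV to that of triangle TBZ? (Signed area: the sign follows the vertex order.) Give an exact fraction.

Work in coordinates with V = (0, 0), K = (1, 0), T = (0, 1).
1. G lies on line VT with VG:GT = 2:5 ⇒ G = (0, 2/7)
2. B is the centroid of triangle GKT ⇒ B = (1/3, 3/7)
3. Z is the intersection of line BV and line TK ⇒ Z = (7/16, 9/16)
2·[ZGV] = 1/8, 2·[TBZ] = 5/48
[ZGV]:[TBZ] = 1/8:5/48 = 6/5

[ZGV]:[TBZ] = 6/5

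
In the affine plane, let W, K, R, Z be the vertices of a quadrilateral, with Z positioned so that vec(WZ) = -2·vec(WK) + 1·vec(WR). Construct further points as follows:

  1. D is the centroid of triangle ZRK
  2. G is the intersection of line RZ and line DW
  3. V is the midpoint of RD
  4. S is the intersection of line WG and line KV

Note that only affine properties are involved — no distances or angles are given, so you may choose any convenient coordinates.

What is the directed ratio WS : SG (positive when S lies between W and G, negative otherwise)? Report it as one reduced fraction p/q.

WS:SG = -10

Assign W = (0, 0), K = (1, 0), R = (0, 1), Z = (-2, 1) — the answer is frame-independent, so this choice is without loss of generality.
1. D is the centroid of triangle ZRK ⇒ D = (-1/3, 2/3)
2. G is the intersection of line RZ and line DW ⇒ G = (-1/2, 1)
3. V is the midpoint of RD ⇒ V = (-1/6, 5/6)
4. S is the intersection of line WG and line KV ⇒ S = (-5/9, 10/9)
S = W + t·(G−W) with t = 10/9, so WS:SG = t:(1−t) = 10/9:-1/9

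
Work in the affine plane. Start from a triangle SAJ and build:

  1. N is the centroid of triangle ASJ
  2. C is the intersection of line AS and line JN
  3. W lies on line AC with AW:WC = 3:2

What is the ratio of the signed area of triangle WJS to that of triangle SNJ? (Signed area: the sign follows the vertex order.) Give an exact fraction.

Set S = (0, 0), A = (1, 0), J = (0, 1); any affine frame gives the same invariant.
1. N is the centroid of triangle ASJ ⇒ N = (1/3, 1/3)
2. C is the intersection of line AS and line JN ⇒ C = (1/2, 0)
3. W lies on line AC with AW:WC = 3:2 ⇒ W = (7/10, 0)
2·[WJS] = 7/10, 2·[SNJ] = 1/3
[WJS]:[SNJ] = 7/10:1/3 = 21/10

[WJS]:[SNJ] = 21/10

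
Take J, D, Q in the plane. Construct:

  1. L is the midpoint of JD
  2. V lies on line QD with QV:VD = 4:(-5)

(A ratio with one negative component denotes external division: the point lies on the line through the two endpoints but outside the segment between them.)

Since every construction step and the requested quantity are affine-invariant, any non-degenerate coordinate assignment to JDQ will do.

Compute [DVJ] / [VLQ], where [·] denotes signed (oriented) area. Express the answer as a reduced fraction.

Choose coordinates J = (0, 0), D = (1, 0), Q = (0, 1).
1. L is the midpoint of JD ⇒ L = (1/2, 0)
2. V lies on line QD with QV:VD = 4:(-5) ⇒ V = (-4, 5)
2·[DVJ] = 5, 2·[VLQ] = 2
[DVJ]:[VLQ] = 5:2 = 5/2

[DVJ]:[VLQ] = 5/2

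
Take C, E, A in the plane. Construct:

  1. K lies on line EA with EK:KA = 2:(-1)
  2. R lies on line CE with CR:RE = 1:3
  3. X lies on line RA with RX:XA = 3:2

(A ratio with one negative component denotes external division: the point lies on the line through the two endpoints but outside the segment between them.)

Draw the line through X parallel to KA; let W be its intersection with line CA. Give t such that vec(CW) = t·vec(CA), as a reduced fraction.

t = 7/10

Choose coordinates C = (0, 0), E = (1, 0), A = (0, 1).
1. K lies on line EA with EK:KA = 2:(-1) ⇒ K = (-1, 2)
2. R lies on line CE with CR:RE = 1:3 ⇒ R = (1/4, 0)
3. X lies on line RA with RX:XA = 3:2 ⇒ X = (1/10, 3/5)
through X parallel to KA: direction (1, -1); meets CA at W = (0, 7/10)
W = C + t·(A−C) with t = 7/10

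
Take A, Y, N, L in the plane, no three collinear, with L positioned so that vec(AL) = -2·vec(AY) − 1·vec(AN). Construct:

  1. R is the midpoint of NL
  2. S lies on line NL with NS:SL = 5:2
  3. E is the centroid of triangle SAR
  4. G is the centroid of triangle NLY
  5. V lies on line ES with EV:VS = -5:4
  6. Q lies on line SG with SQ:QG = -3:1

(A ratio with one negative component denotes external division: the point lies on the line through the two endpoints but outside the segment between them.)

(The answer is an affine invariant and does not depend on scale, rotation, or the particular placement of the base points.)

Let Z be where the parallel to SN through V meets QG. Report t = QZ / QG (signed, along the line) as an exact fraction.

t = 7

Set A = (0, 0), Y = (1, 0), N = (0, 1), L = (-2, -1); any affine frame gives the same invariant.
1. R is the midpoint of NL ⇒ R = (-1, 0)
2. S lies on line NL with NS:SL = 5:2 ⇒ S = (-10/7, -3/7)
3. E is the centroid of triangle SAR ⇒ E = (-17/21, -1/7)
4. G is the centroid of triangle NLY ⇒ G = (-1/3, 0)
5. V lies on line ES with EV:VS = -5:4 ⇒ V = (-82/21, -11/7)
6. Q lies on line SG with SQ:QG = -3:1 ⇒ Q = (3/14, 3/14)
through V parallel to SN: direction (10/7, 10/7); meets QG at Z = (-76/21, -9/7)
Z = Q + t·(G−Q) with t = 7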